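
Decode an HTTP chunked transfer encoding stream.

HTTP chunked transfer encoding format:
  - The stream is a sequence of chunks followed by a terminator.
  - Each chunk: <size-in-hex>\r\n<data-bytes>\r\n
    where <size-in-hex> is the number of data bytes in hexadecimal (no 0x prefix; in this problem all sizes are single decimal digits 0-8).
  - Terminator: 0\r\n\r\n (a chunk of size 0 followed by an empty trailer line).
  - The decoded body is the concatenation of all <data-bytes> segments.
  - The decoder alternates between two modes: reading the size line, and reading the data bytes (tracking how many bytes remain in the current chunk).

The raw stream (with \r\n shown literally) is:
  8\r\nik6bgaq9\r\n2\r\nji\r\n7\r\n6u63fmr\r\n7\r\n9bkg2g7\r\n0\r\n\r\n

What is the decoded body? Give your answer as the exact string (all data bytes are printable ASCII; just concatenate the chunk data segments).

Chunk 1: stream[0..1]='8' size=0x8=8, data at stream[3..11]='ik6bgaq9' -> body[0..8], body so far='ik6bgaq9'
Chunk 2: stream[13..14]='2' size=0x2=2, data at stream[16..18]='ji' -> body[8..10], body so far='ik6bgaq9ji'
Chunk 3: stream[20..21]='7' size=0x7=7, data at stream[23..30]='6u63fmr' -> body[10..17], body so far='ik6bgaq9ji6u63fmr'
Chunk 4: stream[32..33]='7' size=0x7=7, data at stream[35..42]='9bkg2g7' -> body[17..24], body so far='ik6bgaq9ji6u63fmr9bkg2g7'
Chunk 5: stream[44..45]='0' size=0 (terminator). Final body='ik6bgaq9ji6u63fmr9bkg2g7' (24 bytes)

Answer: ik6bgaq9ji6u63fmr9bkg2g7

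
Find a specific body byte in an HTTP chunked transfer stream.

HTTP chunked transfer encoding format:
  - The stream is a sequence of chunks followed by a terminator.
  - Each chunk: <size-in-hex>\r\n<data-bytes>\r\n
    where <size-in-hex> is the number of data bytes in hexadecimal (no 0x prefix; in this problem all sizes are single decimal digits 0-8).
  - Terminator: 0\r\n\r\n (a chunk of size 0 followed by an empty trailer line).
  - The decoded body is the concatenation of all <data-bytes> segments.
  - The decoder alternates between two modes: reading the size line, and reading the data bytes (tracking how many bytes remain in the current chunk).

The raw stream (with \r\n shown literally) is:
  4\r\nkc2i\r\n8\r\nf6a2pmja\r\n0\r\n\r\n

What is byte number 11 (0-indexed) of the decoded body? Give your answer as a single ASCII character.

Answer: a

Derivation:
Chunk 1: stream[0..1]='4' size=0x4=4, data at stream[3..7]='kc2i' -> body[0..4], body so far='kc2i'
Chunk 2: stream[9..10]='8' size=0x8=8, data at stream[12..20]='f6a2pmja' -> body[4..12], body so far='kc2if6a2pmja'
Chunk 3: stream[22..23]='0' size=0 (terminator). Final body='kc2if6a2pmja' (12 bytes)
Body byte 11 = 'a'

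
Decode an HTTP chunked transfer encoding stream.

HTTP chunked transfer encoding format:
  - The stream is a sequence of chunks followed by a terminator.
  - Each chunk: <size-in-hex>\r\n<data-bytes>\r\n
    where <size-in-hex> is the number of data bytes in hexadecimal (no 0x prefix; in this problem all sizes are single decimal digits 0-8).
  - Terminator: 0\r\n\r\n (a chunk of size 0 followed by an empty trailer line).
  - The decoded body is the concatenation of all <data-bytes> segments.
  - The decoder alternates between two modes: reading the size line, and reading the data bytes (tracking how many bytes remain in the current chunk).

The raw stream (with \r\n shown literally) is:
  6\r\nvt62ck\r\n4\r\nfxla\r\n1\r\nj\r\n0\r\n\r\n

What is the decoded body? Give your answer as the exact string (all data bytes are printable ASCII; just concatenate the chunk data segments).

Answer: vt62ckfxlaj

Derivation:
Chunk 1: stream[0..1]='6' size=0x6=6, data at stream[3..9]='vt62ck' -> body[0..6], body so far='vt62ck'
Chunk 2: stream[11..12]='4' size=0x4=4, data at stream[14..18]='fxla' -> body[6..10], body so far='vt62ckfxla'
Chunk 3: stream[20..21]='1' size=0x1=1, data at stream[23..24]='j' -> body[10..11], body so far='vt62ckfxlaj'
Chunk 4: stream[26..27]='0' size=0 (terminator). Final body='vt62ckfxlaj' (11 bytes)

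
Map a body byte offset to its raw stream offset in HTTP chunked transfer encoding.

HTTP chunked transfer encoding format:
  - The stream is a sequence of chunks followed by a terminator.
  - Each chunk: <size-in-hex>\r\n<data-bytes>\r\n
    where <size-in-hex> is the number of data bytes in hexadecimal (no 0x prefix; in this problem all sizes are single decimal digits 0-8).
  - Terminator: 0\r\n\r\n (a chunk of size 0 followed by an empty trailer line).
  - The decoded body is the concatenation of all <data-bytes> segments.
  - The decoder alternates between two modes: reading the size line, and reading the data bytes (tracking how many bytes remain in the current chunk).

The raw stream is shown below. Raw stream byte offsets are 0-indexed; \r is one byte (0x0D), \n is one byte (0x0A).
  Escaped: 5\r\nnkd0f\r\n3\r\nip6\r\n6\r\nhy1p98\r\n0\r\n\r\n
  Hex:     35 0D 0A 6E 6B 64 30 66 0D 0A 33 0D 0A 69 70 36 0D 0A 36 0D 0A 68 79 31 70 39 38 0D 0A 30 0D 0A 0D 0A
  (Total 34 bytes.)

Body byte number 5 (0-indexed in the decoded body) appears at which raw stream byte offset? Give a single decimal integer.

Chunk 1: stream[0..1]='5' size=0x5=5, data at stream[3..8]='nkd0f' -> body[0..5], body so far='nkd0f'
Chunk 2: stream[10..11]='3' size=0x3=3, data at stream[13..16]='ip6' -> body[5..8], body so far='nkd0fip6'
Chunk 3: stream[18..19]='6' size=0x6=6, data at stream[21..27]='hy1p98' -> body[8..14], body so far='nkd0fip6hy1p98'
Chunk 4: stream[29..30]='0' size=0 (terminator). Final body='nkd0fip6hy1p98' (14 bytes)
Body byte 5 at stream offset 13

Answer: 13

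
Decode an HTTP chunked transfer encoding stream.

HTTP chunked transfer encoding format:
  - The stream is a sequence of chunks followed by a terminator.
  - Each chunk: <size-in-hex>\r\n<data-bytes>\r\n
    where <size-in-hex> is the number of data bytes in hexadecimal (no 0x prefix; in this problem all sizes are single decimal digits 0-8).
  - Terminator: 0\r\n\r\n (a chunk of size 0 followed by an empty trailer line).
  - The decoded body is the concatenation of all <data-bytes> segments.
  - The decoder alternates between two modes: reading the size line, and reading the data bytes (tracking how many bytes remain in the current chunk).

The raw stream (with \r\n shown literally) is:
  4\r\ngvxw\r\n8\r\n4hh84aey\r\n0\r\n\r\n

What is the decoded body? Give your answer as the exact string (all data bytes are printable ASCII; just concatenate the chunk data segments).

Chunk 1: stream[0..1]='4' size=0x4=4, data at stream[3..7]='gvxw' -> body[0..4], body so far='gvxw'
Chunk 2: stream[9..10]='8' size=0x8=8, data at stream[12..20]='4hh84aey' -> body[4..12], body so far='gvxw4hh84aey'
Chunk 3: stream[22..23]='0' size=0 (terminator). Final body='gvxw4hh84aey' (12 bytes)

Answer: gvxw4hh84aey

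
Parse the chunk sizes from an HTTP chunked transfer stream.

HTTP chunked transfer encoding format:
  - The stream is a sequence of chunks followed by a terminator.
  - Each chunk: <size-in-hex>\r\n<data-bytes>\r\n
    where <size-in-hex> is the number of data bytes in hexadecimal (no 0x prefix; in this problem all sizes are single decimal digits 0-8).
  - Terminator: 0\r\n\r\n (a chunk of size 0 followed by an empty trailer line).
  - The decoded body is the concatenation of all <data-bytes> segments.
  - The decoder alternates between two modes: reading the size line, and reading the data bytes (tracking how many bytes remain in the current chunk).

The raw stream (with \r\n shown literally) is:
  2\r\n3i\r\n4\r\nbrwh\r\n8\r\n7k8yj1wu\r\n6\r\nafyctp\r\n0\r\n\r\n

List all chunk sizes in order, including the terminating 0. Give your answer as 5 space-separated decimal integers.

Chunk 1: stream[0..1]='2' size=0x2=2, data at stream[3..5]='3i' -> body[0..2], body so far='3i'
Chunk 2: stream[7..8]='4' size=0x4=4, data at stream[10..14]='brwh' -> body[2..6], body so far='3ibrwh'
Chunk 3: stream[16..17]='8' size=0x8=8, data at stream[19..27]='7k8yj1wu' -> body[6..14], body so far='3ibrwh7k8yj1wu'
Chunk 4: stream[29..30]='6' size=0x6=6, data at stream[32..38]='afyctp' -> body[14..20], body so far='3ibrwh7k8yj1wuafyctp'
Chunk 5: stream[40..41]='0' size=0 (terminator). Final body='3ibrwh7k8yj1wuafyctp' (20 bytes)

Answer: 2 4 8 6 0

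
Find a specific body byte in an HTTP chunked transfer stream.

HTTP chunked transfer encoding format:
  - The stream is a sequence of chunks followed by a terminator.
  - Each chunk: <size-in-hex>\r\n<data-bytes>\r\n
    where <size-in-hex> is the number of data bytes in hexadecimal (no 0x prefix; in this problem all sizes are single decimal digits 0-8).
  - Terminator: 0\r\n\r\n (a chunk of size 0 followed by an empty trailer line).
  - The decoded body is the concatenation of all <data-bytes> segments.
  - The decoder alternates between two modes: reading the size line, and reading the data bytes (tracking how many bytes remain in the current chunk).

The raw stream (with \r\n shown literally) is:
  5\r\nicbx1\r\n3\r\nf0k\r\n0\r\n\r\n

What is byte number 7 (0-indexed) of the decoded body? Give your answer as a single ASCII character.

Chunk 1: stream[0..1]='5' size=0x5=5, data at stream[3..8]='icbx1' -> body[0..5], body so far='icbx1'
Chunk 2: stream[10..11]='3' size=0x3=3, data at stream[13..16]='f0k' -> body[5..8], body so far='icbx1f0k'
Chunk 3: stream[18..19]='0' size=0 (terminator). Final body='icbx1f0k' (8 bytes)
Body byte 7 = 'k'

Answer: k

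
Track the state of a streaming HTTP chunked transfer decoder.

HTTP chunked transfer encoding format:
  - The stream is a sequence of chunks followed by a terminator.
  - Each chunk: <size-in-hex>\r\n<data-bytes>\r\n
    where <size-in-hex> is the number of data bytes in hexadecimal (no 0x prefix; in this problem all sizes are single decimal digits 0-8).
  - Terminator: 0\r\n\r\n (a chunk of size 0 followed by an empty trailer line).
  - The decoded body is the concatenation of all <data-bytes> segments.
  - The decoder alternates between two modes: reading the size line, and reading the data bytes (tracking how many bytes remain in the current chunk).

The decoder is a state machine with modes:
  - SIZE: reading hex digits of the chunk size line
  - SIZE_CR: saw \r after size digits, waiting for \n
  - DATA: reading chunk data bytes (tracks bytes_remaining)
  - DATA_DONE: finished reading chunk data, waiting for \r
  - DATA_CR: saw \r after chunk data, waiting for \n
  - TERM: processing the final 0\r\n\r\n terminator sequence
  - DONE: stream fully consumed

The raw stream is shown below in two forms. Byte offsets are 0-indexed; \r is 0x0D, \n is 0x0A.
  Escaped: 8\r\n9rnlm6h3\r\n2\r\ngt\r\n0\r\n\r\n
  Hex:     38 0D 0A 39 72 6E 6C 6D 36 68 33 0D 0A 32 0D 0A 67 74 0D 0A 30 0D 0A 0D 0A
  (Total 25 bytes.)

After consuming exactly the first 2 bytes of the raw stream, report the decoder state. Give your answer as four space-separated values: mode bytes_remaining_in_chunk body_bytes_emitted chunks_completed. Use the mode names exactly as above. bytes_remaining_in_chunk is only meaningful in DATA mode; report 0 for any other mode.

Answer: SIZE_CR 0 0 0

Derivation:
Byte 0 = '8': mode=SIZE remaining=0 emitted=0 chunks_done=0
Byte 1 = 0x0D: mode=SIZE_CR remaining=0 emitted=0 chunks_done=0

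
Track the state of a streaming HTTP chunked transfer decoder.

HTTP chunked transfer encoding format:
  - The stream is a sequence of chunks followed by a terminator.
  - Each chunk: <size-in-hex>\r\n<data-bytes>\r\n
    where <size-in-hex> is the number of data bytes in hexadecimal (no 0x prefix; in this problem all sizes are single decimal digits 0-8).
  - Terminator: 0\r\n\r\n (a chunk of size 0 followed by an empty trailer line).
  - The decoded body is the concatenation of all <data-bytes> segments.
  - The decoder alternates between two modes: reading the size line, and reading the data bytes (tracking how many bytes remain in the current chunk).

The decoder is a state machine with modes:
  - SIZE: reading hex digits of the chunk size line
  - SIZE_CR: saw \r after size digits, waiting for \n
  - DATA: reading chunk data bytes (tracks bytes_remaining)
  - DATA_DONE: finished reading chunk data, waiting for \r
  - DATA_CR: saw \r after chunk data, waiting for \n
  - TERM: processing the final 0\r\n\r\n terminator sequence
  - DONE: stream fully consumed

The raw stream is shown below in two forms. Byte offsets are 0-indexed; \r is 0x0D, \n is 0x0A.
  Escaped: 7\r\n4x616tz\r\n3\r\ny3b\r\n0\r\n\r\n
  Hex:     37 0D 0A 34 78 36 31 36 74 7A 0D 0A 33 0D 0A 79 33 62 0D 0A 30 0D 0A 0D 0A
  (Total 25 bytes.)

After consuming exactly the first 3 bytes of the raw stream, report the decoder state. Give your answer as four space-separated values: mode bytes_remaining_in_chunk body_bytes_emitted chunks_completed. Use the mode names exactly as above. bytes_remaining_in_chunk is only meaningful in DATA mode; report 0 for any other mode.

Answer: DATA 7 0 0

Derivation:
Byte 0 = '7': mode=SIZE remaining=0 emitted=0 chunks_done=0
Byte 1 = 0x0D: mode=SIZE_CR remaining=0 emitted=0 chunks_done=0
Byte 2 = 0x0A: mode=DATA remaining=7 emitted=0 chunks_done=0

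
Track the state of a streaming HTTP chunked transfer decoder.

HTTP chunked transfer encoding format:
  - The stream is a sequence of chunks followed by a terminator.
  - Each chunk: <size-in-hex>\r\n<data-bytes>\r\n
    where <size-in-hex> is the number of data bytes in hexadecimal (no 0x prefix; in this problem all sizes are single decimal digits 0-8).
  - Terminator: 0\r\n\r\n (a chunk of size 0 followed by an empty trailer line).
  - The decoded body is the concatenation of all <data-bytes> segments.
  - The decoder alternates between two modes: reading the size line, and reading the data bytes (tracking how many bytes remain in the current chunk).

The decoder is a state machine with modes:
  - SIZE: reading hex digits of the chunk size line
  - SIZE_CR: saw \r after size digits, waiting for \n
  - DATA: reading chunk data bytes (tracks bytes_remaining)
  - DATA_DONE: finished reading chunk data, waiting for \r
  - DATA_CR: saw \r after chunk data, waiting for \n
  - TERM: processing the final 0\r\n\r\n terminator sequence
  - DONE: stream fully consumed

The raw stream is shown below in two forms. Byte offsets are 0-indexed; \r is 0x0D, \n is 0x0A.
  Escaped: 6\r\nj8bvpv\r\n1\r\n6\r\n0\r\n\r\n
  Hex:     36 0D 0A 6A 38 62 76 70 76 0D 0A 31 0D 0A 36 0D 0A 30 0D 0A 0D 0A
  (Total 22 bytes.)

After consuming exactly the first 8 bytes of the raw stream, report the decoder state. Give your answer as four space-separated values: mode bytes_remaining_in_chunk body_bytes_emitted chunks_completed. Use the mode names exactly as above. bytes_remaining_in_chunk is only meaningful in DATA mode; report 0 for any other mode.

Answer: DATA 1 5 0

Derivation:
Byte 0 = '6': mode=SIZE remaining=0 emitted=0 chunks_done=0
Byte 1 = 0x0D: mode=SIZE_CR remaining=0 emitted=0 chunks_done=0
Byte 2 = 0x0A: mode=DATA remaining=6 emitted=0 chunks_done=0
Byte 3 = 'j': mode=DATA remaining=5 emitted=1 chunks_done=0
Byte 4 = '8': mode=DATA remaining=4 emitted=2 chunks_done=0
Byte 5 = 'b': mode=DATA remaining=3 emitted=3 chunks_done=0
Byte 6 = 'v': mode=DATA remaining=2 emitted=4 chunks_done=0
Byte 7 = 'p': mode=DATA remaining=1 emitted=5 chunks_done=0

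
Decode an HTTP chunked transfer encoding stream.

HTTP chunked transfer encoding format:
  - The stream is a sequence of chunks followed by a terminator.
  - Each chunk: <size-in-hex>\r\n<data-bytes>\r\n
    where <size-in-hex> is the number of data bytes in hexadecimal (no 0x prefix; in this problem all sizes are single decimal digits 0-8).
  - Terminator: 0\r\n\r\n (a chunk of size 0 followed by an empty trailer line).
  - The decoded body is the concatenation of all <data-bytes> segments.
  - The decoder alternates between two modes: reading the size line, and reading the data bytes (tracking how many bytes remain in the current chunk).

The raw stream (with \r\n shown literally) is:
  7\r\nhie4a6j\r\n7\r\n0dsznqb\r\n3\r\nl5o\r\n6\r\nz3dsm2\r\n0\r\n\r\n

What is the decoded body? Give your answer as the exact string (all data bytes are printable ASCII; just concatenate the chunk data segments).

Chunk 1: stream[0..1]='7' size=0x7=7, data at stream[3..10]='hie4a6j' -> body[0..7], body so far='hie4a6j'
Chunk 2: stream[12..13]='7' size=0x7=7, data at stream[15..22]='0dsznqb' -> body[7..14], body so far='hie4a6j0dsznqb'
Chunk 3: stream[24..25]='3' size=0x3=3, data at stream[27..30]='l5o' -> body[14..17], body so far='hie4a6j0dsznqbl5o'
Chunk 4: stream[32..33]='6' size=0x6=6, data at stream[35..41]='z3dsm2' -> body[17..23], body so far='hie4a6j0dsznqbl5oz3dsm2'
Chunk 5: stream[43..44]='0' size=0 (terminator). Final body='hie4a6j0dsznqbl5oz3dsm2' (23 bytes)

Answer: hie4a6j0dsznqbl5oz3dsm2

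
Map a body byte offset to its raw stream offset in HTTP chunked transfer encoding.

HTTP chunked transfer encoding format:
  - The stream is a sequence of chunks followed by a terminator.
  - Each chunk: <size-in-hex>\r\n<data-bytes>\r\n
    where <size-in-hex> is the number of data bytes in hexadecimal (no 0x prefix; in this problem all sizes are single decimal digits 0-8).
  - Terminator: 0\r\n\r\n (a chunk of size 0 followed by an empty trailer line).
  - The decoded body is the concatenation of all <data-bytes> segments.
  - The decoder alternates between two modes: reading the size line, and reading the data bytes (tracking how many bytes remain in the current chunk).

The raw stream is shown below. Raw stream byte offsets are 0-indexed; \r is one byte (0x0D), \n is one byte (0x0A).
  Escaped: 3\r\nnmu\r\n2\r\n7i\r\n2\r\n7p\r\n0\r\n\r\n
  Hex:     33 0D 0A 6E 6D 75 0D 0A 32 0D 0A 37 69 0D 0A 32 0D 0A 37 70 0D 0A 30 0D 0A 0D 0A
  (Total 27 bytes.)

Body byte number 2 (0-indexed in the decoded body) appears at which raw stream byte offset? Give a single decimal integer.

Chunk 1: stream[0..1]='3' size=0x3=3, data at stream[3..6]='nmu' -> body[0..3], body so far='nmu'
Chunk 2: stream[8..9]='2' size=0x2=2, data at stream[11..13]='7i' -> body[3..5], body so far='nmu7i'
Chunk 3: stream[15..16]='2' size=0x2=2, data at stream[18..20]='7p' -> body[5..7], body so far='nmu7i7p'
Chunk 4: stream[22..23]='0' size=0 (terminator). Final body='nmu7i7p' (7 bytes)
Body byte 2 at stream offset 5

Answer: 5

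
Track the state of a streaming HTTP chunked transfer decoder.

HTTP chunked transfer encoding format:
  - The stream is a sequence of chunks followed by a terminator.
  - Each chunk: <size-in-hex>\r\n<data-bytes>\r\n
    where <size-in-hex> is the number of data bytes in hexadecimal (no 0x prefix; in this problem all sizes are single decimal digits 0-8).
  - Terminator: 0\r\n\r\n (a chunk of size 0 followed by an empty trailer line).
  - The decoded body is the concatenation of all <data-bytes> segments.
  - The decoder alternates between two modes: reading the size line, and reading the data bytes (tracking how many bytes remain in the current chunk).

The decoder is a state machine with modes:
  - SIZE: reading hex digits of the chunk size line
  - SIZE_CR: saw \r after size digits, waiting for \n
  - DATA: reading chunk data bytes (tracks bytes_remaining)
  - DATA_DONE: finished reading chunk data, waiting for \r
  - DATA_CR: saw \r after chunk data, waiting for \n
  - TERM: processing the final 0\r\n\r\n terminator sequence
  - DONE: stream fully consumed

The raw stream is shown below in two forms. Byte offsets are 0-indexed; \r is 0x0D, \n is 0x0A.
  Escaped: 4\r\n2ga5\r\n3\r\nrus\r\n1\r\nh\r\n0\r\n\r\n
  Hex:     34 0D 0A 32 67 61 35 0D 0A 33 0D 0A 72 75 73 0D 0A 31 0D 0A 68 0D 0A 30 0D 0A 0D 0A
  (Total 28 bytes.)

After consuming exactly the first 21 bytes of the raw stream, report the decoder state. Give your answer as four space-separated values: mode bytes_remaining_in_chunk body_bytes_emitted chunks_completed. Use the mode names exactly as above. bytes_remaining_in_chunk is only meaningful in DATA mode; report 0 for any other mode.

Byte 0 = '4': mode=SIZE remaining=0 emitted=0 chunks_done=0
Byte 1 = 0x0D: mode=SIZE_CR remaining=0 emitted=0 chunks_done=0
Byte 2 = 0x0A: mode=DATA remaining=4 emitted=0 chunks_done=0
Byte 3 = '2': mode=DATA remaining=3 emitted=1 chunks_done=0
Byte 4 = 'g': mode=DATA remaining=2 emitted=2 chunks_done=0
Byte 5 = 'a': mode=DATA remaining=1 emitted=3 chunks_done=0
Byte 6 = '5': mode=DATA_DONE remaining=0 emitted=4 chunks_done=0
Byte 7 = 0x0D: mode=DATA_CR remaining=0 emitted=4 chunks_done=0
Byte 8 = 0x0A: mode=SIZE remaining=0 emitted=4 chunks_done=1
Byte 9 = '3': mode=SIZE remaining=0 emitted=4 chunks_done=1
Byte 10 = 0x0D: mode=SIZE_CR remaining=0 emitted=4 chunks_done=1
Byte 11 = 0x0A: mode=DATA remaining=3 emitted=4 chunks_done=1
Byte 12 = 'r': mode=DATA remaining=2 emitted=5 chunks_done=1
Byte 13 = 'u': mode=DATA remaining=1 emitted=6 chunks_done=1
Byte 14 = 's': mode=DATA_DONE remaining=0 emitted=7 chunks_done=1
Byte 15 = 0x0D: mode=DATA_CR remaining=0 emitted=7 chunks_done=1
Byte 16 = 0x0A: mode=SIZE remaining=0 emitted=7 chunks_done=2
Byte 17 = '1': mode=SIZE remaining=0 emitted=7 chunks_done=2
Byte 18 = 0x0D: mode=SIZE_CR remaining=0 emitted=7 chunks_done=2
Byte 19 = 0x0A: mode=DATA remaining=1 emitted=7 chunks_done=2
Byte 20 = 'h': mode=DATA_DONE remaining=0 emitted=8 chunks_done=2

Answer: DATA_DONE 0 8 2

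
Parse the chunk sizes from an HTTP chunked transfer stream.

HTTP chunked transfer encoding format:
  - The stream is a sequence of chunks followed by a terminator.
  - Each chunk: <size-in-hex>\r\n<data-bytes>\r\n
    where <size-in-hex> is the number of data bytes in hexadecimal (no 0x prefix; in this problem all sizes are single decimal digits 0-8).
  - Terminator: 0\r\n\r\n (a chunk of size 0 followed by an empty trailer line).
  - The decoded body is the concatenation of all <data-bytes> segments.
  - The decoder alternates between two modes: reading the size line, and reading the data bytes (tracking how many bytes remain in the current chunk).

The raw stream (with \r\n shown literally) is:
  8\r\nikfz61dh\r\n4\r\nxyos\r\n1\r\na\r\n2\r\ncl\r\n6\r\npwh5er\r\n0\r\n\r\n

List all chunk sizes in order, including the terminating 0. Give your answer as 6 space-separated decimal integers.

Answer: 8 4 1 2 6 0

Derivation:
Chunk 1: stream[0..1]='8' size=0x8=8, data at stream[3..11]='ikfz61dh' -> body[0..8], body so far='ikfz61dh'
Chunk 2: stream[13..14]='4' size=0x4=4, data at stream[16..20]='xyos' -> body[8..12], body so far='ikfz61dhxyos'
Chunk 3: stream[22..23]='1' size=0x1=1, data at stream[25..26]='a' -> body[12..13], body so far='ikfz61dhxyosa'
Chunk 4: stream[28..29]='2' size=0x2=2, data at stream[31..33]='cl' -> body[13..15], body so far='ikfz61dhxyosacl'
Chunk 5: stream[35..36]='6' size=0x6=6, data at stream[38..44]='pwh5er' -> body[15..21], body so far='ikfz61dhxyosaclpwh5er'
Chunk 6: stream[46..47]='0' size=0 (terminator). Final body='ikfz61dhxyosaclpwh5er' (21 bytes)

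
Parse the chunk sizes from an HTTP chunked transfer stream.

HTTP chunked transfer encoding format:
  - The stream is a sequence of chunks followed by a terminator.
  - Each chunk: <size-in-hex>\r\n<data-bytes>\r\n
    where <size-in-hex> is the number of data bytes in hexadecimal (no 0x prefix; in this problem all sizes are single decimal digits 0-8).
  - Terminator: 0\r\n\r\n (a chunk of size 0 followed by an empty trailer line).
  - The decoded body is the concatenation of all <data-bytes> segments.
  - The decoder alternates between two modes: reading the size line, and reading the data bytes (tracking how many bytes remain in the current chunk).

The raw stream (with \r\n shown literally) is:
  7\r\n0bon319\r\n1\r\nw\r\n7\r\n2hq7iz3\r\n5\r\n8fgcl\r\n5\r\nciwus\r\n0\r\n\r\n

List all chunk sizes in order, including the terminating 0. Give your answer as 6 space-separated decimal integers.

Answer: 7 1 7 5 5 0

Derivation:
Chunk 1: stream[0..1]='7' size=0x7=7, data at stream[3..10]='0bon319' -> body[0..7], body so far='0bon319'
Chunk 2: stream[12..13]='1' size=0x1=1, data at stream[15..16]='w' -> body[7..8], body so far='0bon319w'
Chunk 3: stream[18..19]='7' size=0x7=7, data at stream[21..28]='2hq7iz3' -> body[8..15], body so far='0bon319w2hq7iz3'
Chunk 4: stream[30..31]='5' size=0x5=5, data at stream[33..38]='8fgcl' -> body[15..20], body so far='0bon319w2hq7iz38fgcl'
Chunk 5: stream[40..41]='5' size=0x5=5, data at stream[43..48]='ciwus' -> body[20..25], body so far='0bon319w2hq7iz38fgclciwus'
Chunk 6: stream[50..51]='0' size=0 (terminator). Final body='0bon319w2hq7iz38fgclciwus' (25 bytes)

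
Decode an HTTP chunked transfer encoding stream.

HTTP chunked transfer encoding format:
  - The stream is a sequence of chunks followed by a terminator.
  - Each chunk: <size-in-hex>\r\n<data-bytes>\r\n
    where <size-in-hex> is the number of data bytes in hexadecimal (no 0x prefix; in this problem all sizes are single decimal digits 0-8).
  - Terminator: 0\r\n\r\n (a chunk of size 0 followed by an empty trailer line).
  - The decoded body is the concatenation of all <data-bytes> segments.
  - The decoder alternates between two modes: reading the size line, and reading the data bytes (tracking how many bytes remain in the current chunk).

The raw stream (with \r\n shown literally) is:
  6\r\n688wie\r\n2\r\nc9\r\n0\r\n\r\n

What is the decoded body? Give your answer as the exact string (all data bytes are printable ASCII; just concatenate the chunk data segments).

Chunk 1: stream[0..1]='6' size=0x6=6, data at stream[3..9]='688wie' -> body[0..6], body so far='688wie'
Chunk 2: stream[11..12]='2' size=0x2=2, data at stream[14..16]='c9' -> body[6..8], body so far='688wiec9'
Chunk 3: stream[18..19]='0' size=0 (terminator). Final body='688wiec9' (8 bytes)

Answer: 688wiec9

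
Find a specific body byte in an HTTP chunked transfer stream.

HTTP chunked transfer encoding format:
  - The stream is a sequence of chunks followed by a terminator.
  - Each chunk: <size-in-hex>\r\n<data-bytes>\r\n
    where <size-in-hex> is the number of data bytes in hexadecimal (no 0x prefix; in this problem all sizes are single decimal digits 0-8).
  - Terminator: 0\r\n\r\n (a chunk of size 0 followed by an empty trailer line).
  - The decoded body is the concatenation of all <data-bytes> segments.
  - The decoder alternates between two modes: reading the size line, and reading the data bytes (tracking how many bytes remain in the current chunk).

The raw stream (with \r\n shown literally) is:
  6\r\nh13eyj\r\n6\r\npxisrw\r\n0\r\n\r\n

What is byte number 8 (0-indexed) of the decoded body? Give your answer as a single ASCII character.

Answer: i

Derivation:
Chunk 1: stream[0..1]='6' size=0x6=6, data at stream[3..9]='h13eyj' -> body[0..6], body so far='h13eyj'
Chunk 2: stream[11..12]='6' size=0x6=6, data at stream[14..20]='pxisrw' -> body[6..12], body so far='h13eyjpxisrw'
Chunk 3: stream[22..23]='0' size=0 (terminator). Final body='h13eyjpxisrw' (12 bytes)
Body byte 8 = 'i'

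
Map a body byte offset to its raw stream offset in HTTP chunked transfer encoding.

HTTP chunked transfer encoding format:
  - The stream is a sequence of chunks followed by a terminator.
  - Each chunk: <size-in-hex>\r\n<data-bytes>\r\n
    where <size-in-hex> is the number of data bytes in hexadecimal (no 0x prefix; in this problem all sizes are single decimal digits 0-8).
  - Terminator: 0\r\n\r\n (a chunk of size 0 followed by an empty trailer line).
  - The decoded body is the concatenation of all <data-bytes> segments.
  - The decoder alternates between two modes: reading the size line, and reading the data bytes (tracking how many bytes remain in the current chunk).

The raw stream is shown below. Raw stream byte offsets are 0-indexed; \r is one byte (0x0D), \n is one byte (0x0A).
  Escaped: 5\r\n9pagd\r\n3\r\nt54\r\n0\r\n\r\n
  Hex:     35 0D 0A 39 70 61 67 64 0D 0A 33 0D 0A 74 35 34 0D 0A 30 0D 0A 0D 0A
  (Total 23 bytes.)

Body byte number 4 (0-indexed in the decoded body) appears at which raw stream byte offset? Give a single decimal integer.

Chunk 1: stream[0..1]='5' size=0x5=5, data at stream[3..8]='9pagd' -> body[0..5], body so far='9pagd'
Chunk 2: stream[10..11]='3' size=0x3=3, data at stream[13..16]='t54' -> body[5..8], body so far='9pagdt54'
Chunk 3: stream[18..19]='0' size=0 (terminator). Final body='9pagdt54' (8 bytes)
Body byte 4 at stream offset 7

Answer: 7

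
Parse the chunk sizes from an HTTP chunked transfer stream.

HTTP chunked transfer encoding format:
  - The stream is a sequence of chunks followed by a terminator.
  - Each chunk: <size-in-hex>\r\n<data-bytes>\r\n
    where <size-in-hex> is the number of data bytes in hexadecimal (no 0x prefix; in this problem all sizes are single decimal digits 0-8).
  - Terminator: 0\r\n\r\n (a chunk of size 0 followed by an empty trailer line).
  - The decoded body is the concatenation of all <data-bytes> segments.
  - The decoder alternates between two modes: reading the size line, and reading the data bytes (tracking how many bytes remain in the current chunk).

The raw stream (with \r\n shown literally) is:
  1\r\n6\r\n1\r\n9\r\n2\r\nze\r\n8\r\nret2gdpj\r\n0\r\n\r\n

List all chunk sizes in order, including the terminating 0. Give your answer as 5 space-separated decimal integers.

Answer: 1 1 2 8 0

Derivation:
Chunk 1: stream[0..1]='1' size=0x1=1, data at stream[3..4]='6' -> body[0..1], body so far='6'
Chunk 2: stream[6..7]='1' size=0x1=1, data at stream[9..10]='9' -> body[1..2], body so far='69'
Chunk 3: stream[12..13]='2' size=0x2=2, data at stream[15..17]='ze' -> body[2..4], body so far='69ze'
Chunk 4: stream[19..20]='8' size=0x8=8, data at stream[22..30]='ret2gdpj' -> body[4..12], body so far='69zeret2gdpj'
Chunk 5: stream[32..33]='0' size=0 (terminator). Final body='69zeret2gdpj' (12 bytes)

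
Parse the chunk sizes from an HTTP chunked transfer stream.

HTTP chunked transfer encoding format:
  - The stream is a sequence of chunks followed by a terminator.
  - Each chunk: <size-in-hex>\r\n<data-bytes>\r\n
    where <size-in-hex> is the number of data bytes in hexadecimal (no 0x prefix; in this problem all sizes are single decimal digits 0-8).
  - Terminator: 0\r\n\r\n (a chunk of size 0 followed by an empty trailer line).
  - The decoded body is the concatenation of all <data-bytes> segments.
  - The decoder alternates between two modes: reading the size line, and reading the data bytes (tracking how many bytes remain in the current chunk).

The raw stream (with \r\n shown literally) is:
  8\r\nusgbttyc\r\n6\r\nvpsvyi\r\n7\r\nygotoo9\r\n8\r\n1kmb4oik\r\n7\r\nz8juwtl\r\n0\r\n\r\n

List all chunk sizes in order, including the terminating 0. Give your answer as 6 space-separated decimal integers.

Chunk 1: stream[0..1]='8' size=0x8=8, data at stream[3..11]='usgbttyc' -> body[0..8], body so far='usgbttyc'
Chunk 2: stream[13..14]='6' size=0x6=6, data at stream[16..22]='vpsvyi' -> body[8..14], body so far='usgbttycvpsvyi'
Chunk 3: stream[24..25]='7' size=0x7=7, data at stream[27..34]='ygotoo9' -> body[14..21], body so far='usgbttycvpsvyiygotoo9'
Chunk 4: stream[36..37]='8' size=0x8=8, data at stream[39..47]='1kmb4oik' -> body[21..29], body so far='usgbttycvpsvyiygotoo91kmb4oik'
Chunk 5: stream[49..50]='7' size=0x7=7, data at stream[52..59]='z8juwtl' -> body[29..36], body so far='usgbttycvpsvyiygotoo91kmb4oikz8juwtl'
Chunk 6: stream[61..62]='0' size=0 (terminator). Final body='usgbttycvpsvyiygotoo91kmb4oikz8juwtl' (36 bytes)

Answer: 8 6 7 8 7 0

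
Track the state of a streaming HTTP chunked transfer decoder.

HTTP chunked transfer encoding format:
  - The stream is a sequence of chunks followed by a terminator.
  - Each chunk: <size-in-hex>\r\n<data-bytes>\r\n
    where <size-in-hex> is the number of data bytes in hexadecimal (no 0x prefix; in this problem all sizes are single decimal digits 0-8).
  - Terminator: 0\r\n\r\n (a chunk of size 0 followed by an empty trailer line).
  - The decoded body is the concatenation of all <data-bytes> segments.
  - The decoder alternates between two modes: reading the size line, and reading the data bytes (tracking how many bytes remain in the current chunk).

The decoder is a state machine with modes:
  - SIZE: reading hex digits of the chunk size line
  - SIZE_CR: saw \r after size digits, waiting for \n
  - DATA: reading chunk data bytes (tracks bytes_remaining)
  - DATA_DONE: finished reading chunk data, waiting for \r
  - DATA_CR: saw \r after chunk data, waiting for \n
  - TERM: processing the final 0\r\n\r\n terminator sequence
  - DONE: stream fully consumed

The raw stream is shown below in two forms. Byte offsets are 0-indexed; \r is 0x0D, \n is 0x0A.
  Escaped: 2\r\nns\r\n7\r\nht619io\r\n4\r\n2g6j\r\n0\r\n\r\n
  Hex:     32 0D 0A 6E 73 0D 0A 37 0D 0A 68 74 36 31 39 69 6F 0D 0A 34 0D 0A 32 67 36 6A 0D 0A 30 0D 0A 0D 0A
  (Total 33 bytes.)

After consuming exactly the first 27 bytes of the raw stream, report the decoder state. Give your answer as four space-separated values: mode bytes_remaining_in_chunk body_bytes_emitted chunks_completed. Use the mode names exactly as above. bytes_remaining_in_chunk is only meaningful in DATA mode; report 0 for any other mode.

Answer: DATA_CR 0 13 2

Derivation:
Byte 0 = '2': mode=SIZE remaining=0 emitted=0 chunks_done=0
Byte 1 = 0x0D: mode=SIZE_CR remaining=0 emitted=0 chunks_done=0
Byte 2 = 0x0A: mode=DATA remaining=2 emitted=0 chunks_done=0
Byte 3 = 'n': mode=DATA remaining=1 emitted=1 chunks_done=0
Byte 4 = 's': mode=DATA_DONE remaining=0 emitted=2 chunks_done=0
Byte 5 = 0x0D: mode=DATA_CR remaining=0 emitted=2 chunks_done=0
Byte 6 = 0x0A: mode=SIZE remaining=0 emitted=2 chunks_done=1
Byte 7 = '7': mode=SIZE remaining=0 emitted=2 chunks_done=1
Byte 8 = 0x0D: mode=SIZE_CR remaining=0 emitted=2 chunks_done=1
Byte 9 = 0x0A: mode=DATA remaining=7 emitted=2 chunks_done=1
Byte 10 = 'h': mode=DATA remaining=6 emitted=3 chunks_done=1
Byte 11 = 't': mode=DATA remaining=5 emitted=4 chunks_done=1
Byte 12 = '6': mode=DATA remaining=4 emitted=5 chunks_done=1
Byte 13 = '1': mode=DATA remaining=3 emitted=6 chunks_done=1
Byte 14 = '9': mode=DATA remaining=2 emitted=7 chunks_done=1
Byte 15 = 'i': mode=DATA remaining=1 emitted=8 chunks_done=1
Byte 16 = 'o': mode=DATA_DONE remaining=0 emitted=9 chunks_done=1
Byte 17 = 0x0D: mode=DATA_CR remaining=0 emitted=9 chunks_done=1
Byte 18 = 0x0A: mode=SIZE remaining=0 emitted=9 chunks_done=2
Byte 19 = '4': mode=SIZE remaining=0 emitted=9 chunks_done=2
Byte 20 = 0x0D: mode=SIZE_CR remaining=0 emitted=9 chunks_done=2
Byte 21 = 0x0A: mode=DATA remaining=4 emitted=9 chunks_done=2
Byte 22 = '2': mode=DATA remaining=3 emitted=10 chunks_done=2
Byte 23 = 'g': mode=DATA remaining=2 emitted=11 chunks_done=2
Byte 24 = '6': mode=DATA remaining=1 emitted=12 chunks_done=2
Byte 25 = 'j': mode=DATA_DONE remaining=0 emitted=13 chunks_done=2
Byte 26 = 0x0D: mode=DATA_CR remaining=0 emitted=13 chunks_done=2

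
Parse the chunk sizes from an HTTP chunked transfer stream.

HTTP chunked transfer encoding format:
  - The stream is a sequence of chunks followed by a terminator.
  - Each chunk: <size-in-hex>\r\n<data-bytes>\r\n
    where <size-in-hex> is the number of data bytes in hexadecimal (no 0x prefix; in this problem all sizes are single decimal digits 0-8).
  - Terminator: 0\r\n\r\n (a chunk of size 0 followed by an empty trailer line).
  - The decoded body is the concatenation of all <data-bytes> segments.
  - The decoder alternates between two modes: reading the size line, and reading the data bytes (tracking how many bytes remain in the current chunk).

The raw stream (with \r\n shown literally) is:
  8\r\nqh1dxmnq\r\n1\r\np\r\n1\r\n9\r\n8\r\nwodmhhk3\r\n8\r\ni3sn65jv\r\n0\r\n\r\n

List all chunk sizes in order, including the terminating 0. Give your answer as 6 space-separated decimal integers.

Chunk 1: stream[0..1]='8' size=0x8=8, data at stream[3..11]='qh1dxmnq' -> body[0..8], body so far='qh1dxmnq'
Chunk 2: stream[13..14]='1' size=0x1=1, data at stream[16..17]='p' -> body[8..9], body so far='qh1dxmnqp'
Chunk 3: stream[19..20]='1' size=0x1=1, data at stream[22..23]='9' -> body[9..10], body so far='qh1dxmnqp9'
Chunk 4: stream[25..26]='8' size=0x8=8, data at stream[28..36]='wodmhhk3' -> body[10..18], body so far='qh1dxmnqp9wodmhhk3'
Chunk 5: stream[38..39]='8' size=0x8=8, data at stream[41..49]='i3sn65jv' -> body[18..26], body so far='qh1dxmnqp9wodmhhk3i3sn65jv'
Chunk 6: stream[51..52]='0' size=0 (terminator). Final body='qh1dxmnqp9wodmhhk3i3sn65jv' (26 bytes)

Answer: 8 1 1 8 8 0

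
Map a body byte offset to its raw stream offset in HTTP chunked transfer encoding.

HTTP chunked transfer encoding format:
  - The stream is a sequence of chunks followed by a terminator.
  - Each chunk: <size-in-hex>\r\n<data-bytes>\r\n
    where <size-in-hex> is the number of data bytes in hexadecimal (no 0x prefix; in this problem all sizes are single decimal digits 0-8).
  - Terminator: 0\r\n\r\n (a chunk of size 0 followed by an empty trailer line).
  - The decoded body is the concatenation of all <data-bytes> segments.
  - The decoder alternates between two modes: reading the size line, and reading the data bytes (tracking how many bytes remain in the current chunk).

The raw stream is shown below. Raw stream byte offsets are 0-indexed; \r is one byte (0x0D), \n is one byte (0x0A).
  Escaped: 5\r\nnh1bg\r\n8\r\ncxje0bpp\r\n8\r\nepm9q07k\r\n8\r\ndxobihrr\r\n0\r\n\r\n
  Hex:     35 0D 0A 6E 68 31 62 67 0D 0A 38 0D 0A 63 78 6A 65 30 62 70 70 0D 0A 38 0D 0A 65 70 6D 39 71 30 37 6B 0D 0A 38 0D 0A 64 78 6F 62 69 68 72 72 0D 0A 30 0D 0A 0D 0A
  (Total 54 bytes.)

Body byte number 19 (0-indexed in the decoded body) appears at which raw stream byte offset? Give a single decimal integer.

Answer: 32

Derivation:
Chunk 1: stream[0..1]='5' size=0x5=5, data at stream[3..8]='nh1bg' -> body[0..5], body so far='nh1bg'
Chunk 2: stream[10..11]='8' size=0x8=8, data at stream[13..21]='cxje0bpp' -> body[5..13], body so far='nh1bgcxje0bpp'
Chunk 3: stream[23..24]='8' size=0x8=8, data at stream[26..34]='epm9q07k' -> body[13..21], body so far='nh1bgcxje0bppepm9q07k'
Chunk 4: stream[36..37]='8' size=0x8=8, data at stream[39..47]='dxobihrr' -> body[21..29], body so far='nh1bgcxje0bppepm9q07kdxobihrr'
Chunk 5: stream[49..50]='0' size=0 (terminator). Final body='nh1bgcxje0bppepm9q07kdxobihrr' (29 bytes)
Body byte 19 at stream offset 32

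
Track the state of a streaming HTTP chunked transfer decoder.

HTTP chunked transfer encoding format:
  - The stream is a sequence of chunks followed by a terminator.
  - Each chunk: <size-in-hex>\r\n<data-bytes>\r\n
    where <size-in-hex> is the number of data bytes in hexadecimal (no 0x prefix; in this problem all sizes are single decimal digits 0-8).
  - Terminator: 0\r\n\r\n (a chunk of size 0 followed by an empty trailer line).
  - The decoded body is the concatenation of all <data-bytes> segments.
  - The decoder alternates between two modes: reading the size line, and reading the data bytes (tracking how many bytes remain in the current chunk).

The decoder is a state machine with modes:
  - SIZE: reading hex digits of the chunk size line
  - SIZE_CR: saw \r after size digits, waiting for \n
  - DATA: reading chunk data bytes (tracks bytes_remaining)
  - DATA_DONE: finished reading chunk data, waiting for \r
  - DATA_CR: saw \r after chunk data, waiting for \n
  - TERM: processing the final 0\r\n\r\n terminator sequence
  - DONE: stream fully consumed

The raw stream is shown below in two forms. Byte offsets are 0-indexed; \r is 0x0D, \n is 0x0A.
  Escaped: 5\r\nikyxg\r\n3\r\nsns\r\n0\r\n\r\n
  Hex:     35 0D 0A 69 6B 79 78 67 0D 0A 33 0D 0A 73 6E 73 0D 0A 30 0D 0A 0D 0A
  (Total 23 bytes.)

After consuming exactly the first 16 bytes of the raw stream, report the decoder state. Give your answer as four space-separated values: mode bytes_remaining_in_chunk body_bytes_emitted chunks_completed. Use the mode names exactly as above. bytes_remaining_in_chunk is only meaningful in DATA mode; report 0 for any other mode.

Byte 0 = '5': mode=SIZE remaining=0 emitted=0 chunks_done=0
Byte 1 = 0x0D: mode=SIZE_CR remaining=0 emitted=0 chunks_done=0
Byte 2 = 0x0A: mode=DATA remaining=5 emitted=0 chunks_done=0
Byte 3 = 'i': mode=DATA remaining=4 emitted=1 chunks_done=0
Byte 4 = 'k': mode=DATA remaining=3 emitted=2 chunks_done=0
Byte 5 = 'y': mode=DATA remaining=2 emitted=3 chunks_done=0
Byte 6 = 'x': mode=DATA remaining=1 emitted=4 chunks_done=0
Byte 7 = 'g': mode=DATA_DONE remaining=0 emitted=5 chunks_done=0
Byte 8 = 0x0D: mode=DATA_CR remaining=0 emitted=5 chunks_done=0
Byte 9 = 0x0A: mode=SIZE remaining=0 emitted=5 chunks_done=1
Byte 10 = '3': mode=SIZE remaining=0 emitted=5 chunks_done=1
Byte 11 = 0x0D: mode=SIZE_CR remaining=0 emitted=5 chunks_done=1
Byte 12 = 0x0A: mode=DATA remaining=3 emitted=5 chunks_done=1
Byte 13 = 's': mode=DATA remaining=2 emitted=6 chunks_done=1
Byte 14 = 'n': mode=DATA remaining=1 emitted=7 chunks_done=1
Byte 15 = 's': mode=DATA_DONE remaining=0 emitted=8 chunks_done=1

Answer: DATA_DONE 0 8 1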